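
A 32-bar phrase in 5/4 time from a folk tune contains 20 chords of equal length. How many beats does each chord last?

8 beats

32 bars × 5 beats/bar = 160 beats total.
160 beats ÷ 20 chords = 8 beats per chord.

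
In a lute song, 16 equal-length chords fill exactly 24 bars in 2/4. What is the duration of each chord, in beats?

24 bars × 2 beats/bar = 48 beats total.
48 beats ÷ 16 chords = 3 beats per chord.
(That is a dotted half note.)

3 beats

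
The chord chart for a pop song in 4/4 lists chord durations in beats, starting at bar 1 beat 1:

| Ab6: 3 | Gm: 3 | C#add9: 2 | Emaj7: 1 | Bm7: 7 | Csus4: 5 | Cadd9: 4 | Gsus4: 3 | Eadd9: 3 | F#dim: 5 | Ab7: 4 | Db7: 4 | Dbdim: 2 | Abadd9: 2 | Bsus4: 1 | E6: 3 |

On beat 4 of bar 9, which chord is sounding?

F#dim

Beat 4 of bar 9 is beat (9−1)×4 + 4 = 36 overall.
Running totals: Ab6 ends at 3, Gm ends at 6, C#add9 ends at 8, Emaj7 ends at 9, Bm7 ends at 16, Csus4 ends at 21, Cadd9 ends at 25, Gsus4 ends at 28, Eadd9 ends at 31, F#dim ends at 36.
Beat 36 falls within F#dim.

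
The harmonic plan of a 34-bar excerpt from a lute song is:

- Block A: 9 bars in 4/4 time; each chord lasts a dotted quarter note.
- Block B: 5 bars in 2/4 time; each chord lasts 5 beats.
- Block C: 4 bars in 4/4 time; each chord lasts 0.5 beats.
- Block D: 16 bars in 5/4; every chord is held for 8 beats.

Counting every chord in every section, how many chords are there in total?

68 chords

A has 36 beats and chords last 1.5 each, so 24 chords.
B has 10 beats and chords last 5 each, so 2 chords.
C has 16 beats and chords last 0.5 each, so 32 chords.
D has 80 beats and chords last 8 each, so 10 chords.
Total: 24 + 2 + 32 + 10 = 68.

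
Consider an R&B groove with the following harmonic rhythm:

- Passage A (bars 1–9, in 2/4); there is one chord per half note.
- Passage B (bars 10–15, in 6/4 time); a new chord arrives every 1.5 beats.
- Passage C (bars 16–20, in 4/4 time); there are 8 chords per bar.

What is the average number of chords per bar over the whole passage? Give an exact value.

A: 9 × 2 = 18 beats ÷ 2 = 9 chords.
B: 6 × 6 = 36 beats ÷ 1.5 = 24 chords.
C: 5 × 4 = 20 beats ÷ 0.5 = 40 chords.
Overall: 73 chords over 20 bars → 73/20 = 3.65 chords per bar.

3.65 chords per bar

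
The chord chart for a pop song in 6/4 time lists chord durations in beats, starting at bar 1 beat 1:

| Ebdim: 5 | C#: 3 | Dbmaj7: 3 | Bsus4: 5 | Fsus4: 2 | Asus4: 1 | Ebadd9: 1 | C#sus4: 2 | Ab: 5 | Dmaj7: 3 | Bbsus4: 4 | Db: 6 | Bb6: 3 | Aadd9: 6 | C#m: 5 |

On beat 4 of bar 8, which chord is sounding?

Aadd9

Beat 4 of bar 8 is beat (8−1)×6 + 4 = 46 overall.
Running totals: Ebdim ends at 5, C# ends at 8, Dbmaj7 ends at 11, Bsus4 ends at 16, Fsus4 ends at 18, Asus4 ends at 19, Ebadd9 ends at 20, C#sus4 ends at 22, Ab ends at 27, Dmaj7 ends at 30, Bbsus4 ends at 34, Db ends at 40, Bb6 ends at 43, Aadd9 ends at 49.
Beat 46 falls within Aadd9.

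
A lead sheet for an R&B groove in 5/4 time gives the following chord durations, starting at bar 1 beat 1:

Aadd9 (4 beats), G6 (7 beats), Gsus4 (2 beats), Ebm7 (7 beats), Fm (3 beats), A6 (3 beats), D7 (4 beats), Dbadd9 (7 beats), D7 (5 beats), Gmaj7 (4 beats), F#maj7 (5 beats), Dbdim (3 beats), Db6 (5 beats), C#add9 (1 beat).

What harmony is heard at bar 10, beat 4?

Beat 4 of bar 10 is beat (10−1)×5 + 4 = 49 overall.
Running totals: Aadd9 ends at 4, G6 ends at 11, Gsus4 ends at 13, Ebm7 ends at 20, Fm ends at 23, A6 ends at 26, D7 ends at 30, Dbadd9 ends at 37, D7 ends at 42, Gmaj7 ends at 46, F#maj7 ends at 51.
Beat 49 falls within F#maj7.

F#maj7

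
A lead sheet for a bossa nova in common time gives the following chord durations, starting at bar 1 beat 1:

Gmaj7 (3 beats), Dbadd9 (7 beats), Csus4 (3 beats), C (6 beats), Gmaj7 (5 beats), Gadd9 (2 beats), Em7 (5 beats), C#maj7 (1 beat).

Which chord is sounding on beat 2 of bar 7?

Beat 2 of bar 7 is beat (7−1)×4 + 2 = 26 overall.
Running totals: Gmaj7 ends at 3, Dbadd9 ends at 10, Csus4 ends at 13, C ends at 19, Gmaj7 ends at 24, Gadd9 ends at 26.
Beat 26 falls within Gadd9.

Gadd9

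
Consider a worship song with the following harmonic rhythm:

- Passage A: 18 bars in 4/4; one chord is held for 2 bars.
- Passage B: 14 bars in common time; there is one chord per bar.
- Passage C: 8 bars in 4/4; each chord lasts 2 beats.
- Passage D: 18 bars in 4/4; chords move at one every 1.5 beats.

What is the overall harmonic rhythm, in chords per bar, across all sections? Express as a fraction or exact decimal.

A: 18 bars of 4 beats is 72 beats; at 8 beats each that's 9 chords.
B: 14 bars of 4 beats is 56 beats; at 4 beats each that's 14 chords.
C: 8 bars of 4 beats is 32 beats; at 2 beats each that's 16 chords.
D: 18 bars of 4 beats is 72 beats; at 1.5 beats each that's 48 chords.
Overall: 87 chords over 58 bars → 87/58 = 1.5 chords per bar.

1.5 chords per bar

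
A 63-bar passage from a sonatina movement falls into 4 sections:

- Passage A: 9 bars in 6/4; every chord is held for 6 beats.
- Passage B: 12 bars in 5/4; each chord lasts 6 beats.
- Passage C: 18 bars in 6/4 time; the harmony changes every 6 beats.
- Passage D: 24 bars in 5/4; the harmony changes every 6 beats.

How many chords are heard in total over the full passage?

57 chords

A: 9·6 = 54 beats, 54/6 = 9 chords.
B: 12·5 = 60 beats, 60/6 = 10 chords.
C: 18·6 = 108 beats, 108/6 = 18 chords.
D: 24·5 = 120 beats, 120/6 = 20 chords.
Total: 9 + 10 + 18 + 20 = 57.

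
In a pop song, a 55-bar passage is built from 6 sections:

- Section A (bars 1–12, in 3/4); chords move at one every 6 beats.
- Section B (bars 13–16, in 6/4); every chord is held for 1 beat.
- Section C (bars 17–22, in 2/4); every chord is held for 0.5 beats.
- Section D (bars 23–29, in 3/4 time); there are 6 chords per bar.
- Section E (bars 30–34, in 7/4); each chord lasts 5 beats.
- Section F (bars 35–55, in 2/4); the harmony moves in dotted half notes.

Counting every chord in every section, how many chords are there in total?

A has 36 beats and chords last 6 each, so 6 chords.
B has 24 beats and chords last 1 each, so 24 chords.
C has 12 beats and chords last 0.5 each, so 24 chords.
D has 21 beats and chords last 0.5 each, so 42 chords.
E has 35 beats and chords last 5 each, so 7 chords.
F has 42 beats and chords last 3 each, so 14 chords.
Total: 6 + 24 + 24 + 42 + 7 + 14 = 117.

117 chords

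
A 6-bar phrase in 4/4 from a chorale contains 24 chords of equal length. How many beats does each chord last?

1 beat

6 bars × 4 beats/bar = 24 beats total.
24 beats ÷ 24 chords = 1 beats per chord.
(That is a quarter note.)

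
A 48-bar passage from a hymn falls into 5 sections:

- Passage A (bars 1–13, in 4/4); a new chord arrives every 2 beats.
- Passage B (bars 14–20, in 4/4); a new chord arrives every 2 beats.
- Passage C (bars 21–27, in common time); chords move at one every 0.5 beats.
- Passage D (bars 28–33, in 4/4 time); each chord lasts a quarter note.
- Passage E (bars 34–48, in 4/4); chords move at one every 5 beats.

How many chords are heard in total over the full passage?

132 chords

A: 13·4 = 52 beats, 52/2 = 26 chords.
B: 7·4 = 28 beats, 28/2 = 14 chords.
C: 7·4 = 28 beats, 28/0.5 = 56 chords.
D: 6·4 = 24 beats, 24/1 = 24 chords.
E: 15·4 = 60 beats, 60/5 = 12 chords.
Total: 26 + 14 + 56 + 24 + 12 = 132.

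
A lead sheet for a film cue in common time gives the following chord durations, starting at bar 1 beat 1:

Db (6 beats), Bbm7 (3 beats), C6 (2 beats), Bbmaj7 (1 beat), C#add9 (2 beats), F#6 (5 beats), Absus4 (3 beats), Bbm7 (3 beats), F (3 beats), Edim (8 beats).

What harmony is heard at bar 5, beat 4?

Beat 4 of bar 5 is beat (5−1)×4 + 4 = 20 overall.
Running totals: Db ends at 6, Bbm7 ends at 9, C6 ends at 11, Bbmaj7 ends at 12, C#add9 ends at 14, F#6 ends at 19, Absus4 ends at 22.
Beat 20 falls within Absus4.

Absus4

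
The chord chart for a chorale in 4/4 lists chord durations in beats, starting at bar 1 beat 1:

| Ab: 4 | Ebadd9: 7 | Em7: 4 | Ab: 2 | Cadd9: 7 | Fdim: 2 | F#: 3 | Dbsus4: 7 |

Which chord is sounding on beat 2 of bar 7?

Beat 2 of bar 7 is beat (7−1)×4 + 2 = 26 overall.
Running totals: Ab ends at 4, Ebadd9 ends at 11, Em7 ends at 15, Ab ends at 17, Cadd9 ends at 24, Fdim ends at 26.
Beat 26 falls within Fdim.

Fdim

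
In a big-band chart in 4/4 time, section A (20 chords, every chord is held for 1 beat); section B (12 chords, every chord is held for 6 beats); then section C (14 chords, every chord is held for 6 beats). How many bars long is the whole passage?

A: 20 × 1 = 20 beats = 5 bars.
B: 12 × 6 = 72 beats = 18 bars.
C: 14 × 6 = 84 beats = 21 bars.
Total: 5 + 18 + 21 = 44 bars.

44 bars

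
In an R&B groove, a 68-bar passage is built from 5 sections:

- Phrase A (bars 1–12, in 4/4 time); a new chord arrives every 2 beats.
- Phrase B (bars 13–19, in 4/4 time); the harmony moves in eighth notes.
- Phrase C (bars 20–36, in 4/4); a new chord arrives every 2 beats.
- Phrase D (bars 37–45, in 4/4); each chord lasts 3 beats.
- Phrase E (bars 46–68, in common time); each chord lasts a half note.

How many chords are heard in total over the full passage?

172 chords

A has 48 beats and chords last 2 each, so 24 chords.
B has 28 beats and chords last 0.5 each, so 56 chords.
C has 68 beats and chords last 2 each, so 34 chords.
D has 36 beats and chords last 3 each, so 12 chords.
E has 92 beats and chords last 2 each, so 46 chords.
Total: 24 + 56 + 34 + 12 + 46 = 172.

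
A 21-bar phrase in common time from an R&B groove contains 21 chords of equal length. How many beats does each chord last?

21 bars × 4 beats/bar = 84 beats total.
84 beats ÷ 21 chords = 4 beats per chord.
(That is a whole note.)

4 beats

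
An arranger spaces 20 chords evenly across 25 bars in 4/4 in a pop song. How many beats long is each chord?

25 bars × 4 beats/bar = 100 beats total.
100 beats ÷ 20 chords = 5 beats per chord.

5 beats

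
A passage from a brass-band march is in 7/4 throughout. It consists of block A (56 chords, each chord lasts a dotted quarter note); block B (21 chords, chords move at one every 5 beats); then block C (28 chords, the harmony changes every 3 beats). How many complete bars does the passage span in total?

39 bars

A: 56 × 1.5 = 84 beats = 12 bars.
B: 21 × 5 = 105 beats = 15 bars.
C: 28 × 3 = 84 beats = 12 bars.
Total: 12 + 15 + 12 = 39 bars.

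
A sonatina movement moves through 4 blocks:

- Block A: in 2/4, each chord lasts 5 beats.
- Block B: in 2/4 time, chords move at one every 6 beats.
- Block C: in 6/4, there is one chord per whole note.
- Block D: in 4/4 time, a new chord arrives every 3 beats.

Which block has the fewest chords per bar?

Block B

A: 2 beats/bar ÷ 5 beats/chord = 0.4 chords/bar.
B: 2 beats/bar ÷ 6 beats/chord = 1/3 chords/bar.
C: 6 beats/bar ÷ 4 beats/chord = 1.5 chords/bar.
D: 4 beats/bar ÷ 3 beats/chord = 4/3 chords/bar.
Slowest is B at 1/3 chords/bar.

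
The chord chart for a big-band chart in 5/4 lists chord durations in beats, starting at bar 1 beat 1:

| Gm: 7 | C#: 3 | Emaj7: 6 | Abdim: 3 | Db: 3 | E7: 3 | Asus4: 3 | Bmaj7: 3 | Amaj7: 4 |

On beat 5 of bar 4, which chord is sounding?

Beat 5 of bar 4 is beat (4−1)×5 + 5 = 20 overall.
Running totals: Gm ends at 7, C# ends at 10, Emaj7 ends at 16, Abdim ends at 19, Db ends at 22.
Beat 20 falls within Db.

Db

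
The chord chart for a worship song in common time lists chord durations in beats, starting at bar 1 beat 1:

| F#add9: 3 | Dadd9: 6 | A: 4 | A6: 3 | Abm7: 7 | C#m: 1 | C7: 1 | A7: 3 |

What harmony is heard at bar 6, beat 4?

C#m

Beat 4 of bar 6 is beat (6−1)×4 + 4 = 24 overall.
Running totals: F#add9 ends at 3, Dadd9 ends at 9, A ends at 13, A6 ends at 16, Abm7 ends at 23, C#m ends at 24.
Beat 24 falls within C#m.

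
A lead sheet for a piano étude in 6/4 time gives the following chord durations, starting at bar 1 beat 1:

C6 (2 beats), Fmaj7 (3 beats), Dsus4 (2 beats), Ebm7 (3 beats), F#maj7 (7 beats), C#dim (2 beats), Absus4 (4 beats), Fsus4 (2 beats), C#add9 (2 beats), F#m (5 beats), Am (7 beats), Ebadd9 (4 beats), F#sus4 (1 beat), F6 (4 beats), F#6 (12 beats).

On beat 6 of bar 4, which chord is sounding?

Beat 6 of bar 4 is beat (4−1)×6 + 6 = 24 overall.
Running totals: C6 ends at 2, Fmaj7 ends at 5, Dsus4 ends at 7, Ebm7 ends at 10, F#maj7 ends at 17, C#dim ends at 19, Absus4 ends at 23, Fsus4 ends at 25.
Beat 24 falls within Fsus4.

Fsus4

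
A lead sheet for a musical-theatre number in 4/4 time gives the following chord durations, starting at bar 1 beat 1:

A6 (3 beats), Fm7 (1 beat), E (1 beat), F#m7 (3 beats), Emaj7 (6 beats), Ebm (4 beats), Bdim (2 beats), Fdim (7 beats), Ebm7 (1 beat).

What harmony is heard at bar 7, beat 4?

Beat 4 of bar 7 is beat (7−1)×4 + 4 = 28 overall.
Running totals: A6 ends at 3, Fm7 ends at 4, E ends at 5, F#m7 ends at 8, Emaj7 ends at 14, Ebm ends at 18, Bdim ends at 20, Fdim ends at 27, Ebm7 ends at 28.
Beat 28 falls within Ebm7.

Ebm7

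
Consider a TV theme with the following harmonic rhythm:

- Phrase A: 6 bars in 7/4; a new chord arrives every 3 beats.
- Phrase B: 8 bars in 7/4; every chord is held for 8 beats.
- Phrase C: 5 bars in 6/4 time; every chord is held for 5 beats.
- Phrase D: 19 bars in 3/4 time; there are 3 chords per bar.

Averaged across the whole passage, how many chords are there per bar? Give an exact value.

A: 6 bars of 7 beats is 42 beats; at 3 beats each that's 14 chords.
B: 8 bars of 7 beats is 56 beats; at 8 beats each that's 7 chords.
C: 5 bars of 6 beats is 30 beats; at 5 beats each that's 6 chords.
D: 19 bars of 3 beats is 57 beats; at 1 beat each that's 57 chords.
Overall: 84 chords over 38 bars → 84/38 = 42/19 chords per bar.

42/19 chords per bar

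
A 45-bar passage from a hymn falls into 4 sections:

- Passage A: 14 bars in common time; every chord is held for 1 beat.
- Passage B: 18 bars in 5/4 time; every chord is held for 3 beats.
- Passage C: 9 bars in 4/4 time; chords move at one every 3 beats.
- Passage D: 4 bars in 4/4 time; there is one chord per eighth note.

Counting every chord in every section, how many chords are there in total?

130 chords

A: 14 bars × 4 beats = 56 beats; 1 beat/chord → 56 chords.
B: 18 bars × 5 beats = 90 beats; 3 beats/chord → 30 chords.
C: 9 bars × 4 beats = 36 beats; 3 beats/chord → 12 chords.
D: 4 bars × 4 beats = 16 beats; 0.5 beats/chord → 32 chords.
Total: 56 + 30 + 12 + 32 = 130.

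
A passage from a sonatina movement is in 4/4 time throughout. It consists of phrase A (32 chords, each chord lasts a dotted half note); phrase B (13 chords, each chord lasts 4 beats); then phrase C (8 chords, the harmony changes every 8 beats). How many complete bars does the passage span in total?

53 bars

A: 32 × 3 = 96 beats = 24 bars.
B: 13 × 4 = 52 beats = 13 bars.
C: 8 × 8 = 64 beats = 16 bars.
Total: 24 + 13 + 16 = 53 bars.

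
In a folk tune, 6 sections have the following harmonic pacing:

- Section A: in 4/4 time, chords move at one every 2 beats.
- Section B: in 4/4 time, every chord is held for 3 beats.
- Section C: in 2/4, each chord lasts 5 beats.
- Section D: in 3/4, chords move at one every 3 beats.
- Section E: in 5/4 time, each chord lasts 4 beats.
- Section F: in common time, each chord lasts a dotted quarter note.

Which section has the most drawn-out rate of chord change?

A: 4 beats/bar ÷ 2 beats/chord = 2 chords/bar.
B: 4 beats/bar ÷ 3 beats/chord = 4/3 chords/bar.
C: 2 beats/bar ÷ 5 beats/chord = 0.4 chords/bar.
D: 3 beats/bar ÷ 3 beats/chord = 1 chord/bar.
E: 5 beats/bar ÷ 4 beats/chord = 1.25 chords/bar.
F: 4 beats/bar ÷ 1.5 beats/chord = 8/3 chords/bar.
Slowest is C at 0.4 chords/bar.

Section C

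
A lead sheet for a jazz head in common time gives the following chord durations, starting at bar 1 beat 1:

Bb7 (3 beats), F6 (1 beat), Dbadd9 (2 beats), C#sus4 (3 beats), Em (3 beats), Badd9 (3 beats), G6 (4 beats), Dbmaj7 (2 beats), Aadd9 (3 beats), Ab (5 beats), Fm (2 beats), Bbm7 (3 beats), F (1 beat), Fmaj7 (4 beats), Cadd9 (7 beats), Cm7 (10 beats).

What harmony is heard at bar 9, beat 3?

Beat 3 of bar 9 is beat (9−1)×4 + 3 = 35 overall.
Running totals: Bb7 ends at 3, F6 ends at 4, Dbadd9 ends at 6, C#sus4 ends at 9, Em ends at 12, Badd9 ends at 15, G6 ends at 19, Dbmaj7 ends at 21, Aadd9 ends at 24, Ab ends at 29, Fm ends at 31, Bbm7 ends at 34, F ends at 35.
Beat 35 falls within F.

F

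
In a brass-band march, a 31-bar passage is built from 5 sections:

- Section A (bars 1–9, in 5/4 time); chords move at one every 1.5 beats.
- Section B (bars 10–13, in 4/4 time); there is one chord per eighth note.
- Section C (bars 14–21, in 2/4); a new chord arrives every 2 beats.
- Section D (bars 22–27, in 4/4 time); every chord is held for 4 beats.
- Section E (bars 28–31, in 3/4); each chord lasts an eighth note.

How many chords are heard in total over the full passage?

100 chords

A has 45 beats and chords last 1.5 each, so 30 chords.
B has 16 beats and chords last 0.5 each, so 32 chords.
C has 16 beats and chords last 2 each, so 8 chords.
D has 24 beats and chords last 4 each, so 6 chords.
E has 12 beats and chords last 0.5 each, so 24 chords.
Total: 30 + 32 + 8 + 6 + 24 = 100.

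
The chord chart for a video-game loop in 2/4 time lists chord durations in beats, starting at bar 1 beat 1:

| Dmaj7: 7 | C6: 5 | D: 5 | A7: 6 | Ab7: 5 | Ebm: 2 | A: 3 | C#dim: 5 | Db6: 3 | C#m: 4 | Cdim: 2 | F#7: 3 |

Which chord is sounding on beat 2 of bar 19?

Beat 2 of bar 19 is beat (19−1)×2 + 2 = 38 overall.
Running totals: Dmaj7 ends at 7, C6 ends at 12, D ends at 17, A7 ends at 23, Ab7 ends at 28, Ebm ends at 30, A ends at 33, C#dim ends at 38.
Beat 38 falls within C#dim.

C#dim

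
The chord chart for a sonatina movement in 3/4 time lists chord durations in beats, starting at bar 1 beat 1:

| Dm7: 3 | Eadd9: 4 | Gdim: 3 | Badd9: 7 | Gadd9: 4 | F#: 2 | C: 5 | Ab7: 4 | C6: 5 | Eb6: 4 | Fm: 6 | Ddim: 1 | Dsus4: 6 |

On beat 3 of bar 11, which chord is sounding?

Beat 3 of bar 11 is beat (11−1)×3 + 3 = 33 overall.
Running totals: Dm7 ends at 3, Eadd9 ends at 7, Gdim ends at 10, Badd9 ends at 17, Gadd9 ends at 21, F# ends at 23, C ends at 28, Ab7 ends at 32, C6 ends at 37.
Beat 33 falls within C6.

C6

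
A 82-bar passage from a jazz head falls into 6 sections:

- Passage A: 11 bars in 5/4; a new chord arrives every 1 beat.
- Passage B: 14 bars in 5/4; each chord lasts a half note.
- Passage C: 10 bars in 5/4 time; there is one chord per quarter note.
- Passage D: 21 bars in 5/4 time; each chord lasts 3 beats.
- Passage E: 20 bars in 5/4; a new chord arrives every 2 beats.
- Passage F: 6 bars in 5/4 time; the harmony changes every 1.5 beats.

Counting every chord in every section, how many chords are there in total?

245 chords

A has 55 beats and chords last 1 each, so 55 chords.
B has 70 beats and chords last 2 each, so 35 chords.
C has 50 beats and chords last 1 each, so 50 chords.
D has 105 beats and chords last 3 each, so 35 chords.
E has 100 beats and chords last 2 each, so 50 chords.
F has 30 beats and chords last 1.5 each, so 20 chords.
Total: 55 + 35 + 50 + 35 + 50 + 20 = 245.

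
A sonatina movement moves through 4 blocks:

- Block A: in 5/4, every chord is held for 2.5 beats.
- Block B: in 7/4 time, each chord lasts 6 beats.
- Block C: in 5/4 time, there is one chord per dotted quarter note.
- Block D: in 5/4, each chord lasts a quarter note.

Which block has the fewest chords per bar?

A: 5/2.5 = 2 chords/bar.
B: 7/6 = 7/6 chords/bar.
C: 5/1.5 = 10/3 chords/bar.
D: 5/1 = 5 chords/bar.
Slowest is B at 7/6 chords/bar.

Block B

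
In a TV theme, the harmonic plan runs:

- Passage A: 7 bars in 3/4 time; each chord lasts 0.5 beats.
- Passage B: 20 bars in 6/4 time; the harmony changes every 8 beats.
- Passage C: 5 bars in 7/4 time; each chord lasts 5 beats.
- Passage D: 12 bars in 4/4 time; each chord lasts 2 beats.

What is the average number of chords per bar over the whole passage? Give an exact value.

2 chords per bar

A: 7 bars of 3 beats is 21 beats; at 0.5 beats each that's 42 chords.
B: 20 bars of 6 beats is 120 beats; at 8 beats each that's 15 chords.
C: 5 bars of 7 beats is 35 beats; at 5 beats each that's 7 chords.
D: 12 bars of 4 beats is 48 beats; at 2 beats each that's 24 chords.
Overall: 88 chords over 44 bars → 88/44 = 2 chords per bar.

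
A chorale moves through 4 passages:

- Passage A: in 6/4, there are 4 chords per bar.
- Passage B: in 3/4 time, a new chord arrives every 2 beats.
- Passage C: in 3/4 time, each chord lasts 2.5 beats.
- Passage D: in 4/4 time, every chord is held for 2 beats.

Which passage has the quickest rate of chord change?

Passage A

A: each chord is 1.5 beats in 6/4, so 4 per bar.
B: each chord is 2 beats in 3/4, so 1.5 per bar.
C: each chord is 2.5 beats in 3/4, so 1.2 per bar.
D: each chord is 2 beats in 4/4, so 2 per bar.
Fastest is A at 4 chords/bar.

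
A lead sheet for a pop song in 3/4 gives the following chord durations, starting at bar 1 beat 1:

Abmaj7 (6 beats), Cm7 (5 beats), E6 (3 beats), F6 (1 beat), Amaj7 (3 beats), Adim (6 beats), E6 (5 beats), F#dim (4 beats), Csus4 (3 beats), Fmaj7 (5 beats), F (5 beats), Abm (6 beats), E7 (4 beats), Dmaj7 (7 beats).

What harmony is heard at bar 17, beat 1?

Beat 1 of bar 17 is beat (17−1)×3 + 1 = 49 overall.
Running totals: Abmaj7 ends at 6, Cm7 ends at 11, E6 ends at 14, F6 ends at 15, Amaj7 ends at 18, Adim ends at 24, E6 ends at 29, F#dim ends at 33, Csus4 ends at 36, Fmaj7 ends at 41, F ends at 46, Abm ends at 52.
Beat 49 falls within Abm.

Abm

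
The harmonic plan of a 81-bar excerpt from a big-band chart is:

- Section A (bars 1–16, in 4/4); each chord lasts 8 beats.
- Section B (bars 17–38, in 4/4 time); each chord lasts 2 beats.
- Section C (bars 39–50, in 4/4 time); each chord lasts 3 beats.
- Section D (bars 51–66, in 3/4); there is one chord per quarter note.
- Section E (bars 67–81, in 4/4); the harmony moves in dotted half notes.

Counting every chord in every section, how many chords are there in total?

136 chords

A has 64 beats and chords last 8 each, so 8 chords.
B has 88 beats and chords last 2 each, so 44 chords.
C has 48 beats and chords last 3 each, so 16 chords.
D has 48 beats and chords last 1 each, so 48 chords.
E has 60 beats and chords last 3 each, so 20 chords.
Total: 8 + 44 + 16 + 48 + 20 = 136.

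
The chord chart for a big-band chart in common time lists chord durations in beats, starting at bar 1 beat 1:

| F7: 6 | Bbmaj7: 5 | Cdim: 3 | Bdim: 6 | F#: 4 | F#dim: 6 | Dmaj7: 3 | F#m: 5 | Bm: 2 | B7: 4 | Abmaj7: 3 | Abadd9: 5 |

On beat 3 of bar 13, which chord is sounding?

Abadd9

Beat 3 of bar 13 is beat (13−1)×4 + 3 = 51 overall.
Running totals: F7 ends at 6, Bbmaj7 ends at 11, Cdim ends at 14, Bdim ends at 20, F# ends at 24, F#dim ends at 30, Dmaj7 ends at 33, F#m ends at 38, Bm ends at 40, B7 ends at 44, Abmaj7 ends at 47, Abadd9 ends at 52.
Beat 51 falls within Abadd9.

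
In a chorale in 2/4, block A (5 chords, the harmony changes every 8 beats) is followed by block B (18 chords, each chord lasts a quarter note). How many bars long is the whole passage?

29 bars

A: 5 × 8 = 40 beats = 20 bars.
B: 18 × 1 = 18 beats = 9 bars.
Total: 20 + 9 = 29 bars.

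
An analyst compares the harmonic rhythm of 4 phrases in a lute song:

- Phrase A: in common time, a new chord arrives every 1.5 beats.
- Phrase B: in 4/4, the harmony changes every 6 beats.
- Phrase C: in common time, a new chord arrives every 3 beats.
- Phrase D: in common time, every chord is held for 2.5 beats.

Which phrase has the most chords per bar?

A: each chord is 1.5 beats in 4/4, so 8/3 per bar.
B: each chord is 6 beats in 4/4, so 2/3 per bar.
C: each chord is 3 beats in 4/4, so 4/3 per bar.
D: each chord is 2.5 beats in 4/4, so 1.6 per bar.
Fastest is A at 8/3 chords/bar.

Phrase A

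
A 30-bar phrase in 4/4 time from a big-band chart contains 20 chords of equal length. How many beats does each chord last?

6 beats

30 bars × 4 beats/bar = 120 beats total.
120 beats ÷ 20 chords = 6 beats per chord.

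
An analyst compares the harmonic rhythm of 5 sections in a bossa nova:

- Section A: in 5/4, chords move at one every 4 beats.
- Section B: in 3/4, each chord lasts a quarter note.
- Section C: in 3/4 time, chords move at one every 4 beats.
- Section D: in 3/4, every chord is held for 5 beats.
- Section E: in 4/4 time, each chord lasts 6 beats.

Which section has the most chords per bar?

A: 5 beats/bar ÷ 4 beats/chord = 1.25 chords/bar.
B: 3 beats/bar ÷ 1 beat/chord = 3 chords/bar.
C: 3 beats/bar ÷ 4 beats/chord = 0.75 chords/bar.
D: 3 beats/bar ÷ 5 beats/chord = 0.6 chords/bar.
E: 4 beats/bar ÷ 6 beats/chord = 2/3 chords/bar.
Fastest is B at 3 chords/bar.

Section B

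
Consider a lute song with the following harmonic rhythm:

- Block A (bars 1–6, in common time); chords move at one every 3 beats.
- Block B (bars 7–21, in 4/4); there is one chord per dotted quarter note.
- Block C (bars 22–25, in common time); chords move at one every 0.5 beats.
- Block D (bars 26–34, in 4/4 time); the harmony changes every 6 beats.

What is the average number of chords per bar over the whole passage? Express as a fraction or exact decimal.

43/17 chords per bar

A: 6 × 4 = 24 beats ÷ 3 = 8 chords.
B: 15 × 4 = 60 beats ÷ 1.5 = 40 chords.
C: 4 × 4 = 16 beats ÷ 0.5 = 32 chords.
D: 9 × 4 = 36 beats ÷ 6 = 6 chords.
Overall: 86 chords over 34 bars → 86/34 = 43/17 chords per bar.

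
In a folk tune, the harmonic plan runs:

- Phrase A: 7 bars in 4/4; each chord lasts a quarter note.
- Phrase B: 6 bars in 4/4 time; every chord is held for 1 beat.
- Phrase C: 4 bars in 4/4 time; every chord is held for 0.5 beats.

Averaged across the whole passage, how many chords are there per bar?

84/17 chords per bar

A: 7 × 4 = 28 beats ÷ 1 = 28 chords.
B: 6 × 4 = 24 beats ÷ 1 = 24 chords.
C: 4 × 4 = 16 beats ÷ 0.5 = 32 chords.
Overall: 84 chords over 17 bars → 84/17 = 84/17 chords per bar.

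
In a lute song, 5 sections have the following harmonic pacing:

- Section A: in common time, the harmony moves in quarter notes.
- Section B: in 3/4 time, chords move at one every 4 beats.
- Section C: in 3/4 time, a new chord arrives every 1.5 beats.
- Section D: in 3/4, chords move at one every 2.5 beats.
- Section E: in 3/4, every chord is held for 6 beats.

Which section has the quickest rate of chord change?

A: each chord is 1 beat in 4/4, so 4 per bar.
B: each chord is 4 beats in 3/4, so 0.75 per bar.
C: each chord is 1.5 beats in 3/4, so 2 per bar.
D: each chord is 2.5 beats in 3/4, so 1.2 per bar.
E: each chord is 6 beats in 3/4, so 0.5 per bar.
Fastest is A at 4 chords/bar.

Section A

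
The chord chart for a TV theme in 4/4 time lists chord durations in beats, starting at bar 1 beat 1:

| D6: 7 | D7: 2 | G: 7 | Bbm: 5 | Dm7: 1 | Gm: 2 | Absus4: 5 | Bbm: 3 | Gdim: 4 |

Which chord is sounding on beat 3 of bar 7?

Beat 3 of bar 7 is beat (7−1)×4 + 3 = 27 overall.
Running totals: D6 ends at 7, D7 ends at 9, G ends at 16, Bbm ends at 21, Dm7 ends at 22, Gm ends at 24, Absus4 ends at 29.
Beat 27 falls within Absus4.

Absus4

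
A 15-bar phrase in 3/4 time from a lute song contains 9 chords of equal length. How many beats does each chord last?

5 beats

15 bars × 3 beats/bar = 45 beats total.
45 beats ÷ 9 chords = 5 beats per chord.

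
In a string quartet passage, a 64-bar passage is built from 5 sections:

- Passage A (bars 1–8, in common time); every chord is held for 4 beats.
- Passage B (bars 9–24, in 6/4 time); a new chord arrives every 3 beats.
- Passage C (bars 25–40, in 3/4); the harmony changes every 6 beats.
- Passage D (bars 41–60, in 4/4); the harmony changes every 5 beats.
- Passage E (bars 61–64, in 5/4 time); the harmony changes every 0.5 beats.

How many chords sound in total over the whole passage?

A has 32 beats and chords last 4 each, so 8 chords.
B has 96 beats and chords last 3 each, so 32 chords.
C has 48 beats and chords last 6 each, so 8 chords.
D has 80 beats and chords last 5 each, so 16 chords.
E has 20 beats and chords last 0.5 each, so 40 chords.
Total: 8 + 32 + 8 + 16 + 40 = 104.

104 chords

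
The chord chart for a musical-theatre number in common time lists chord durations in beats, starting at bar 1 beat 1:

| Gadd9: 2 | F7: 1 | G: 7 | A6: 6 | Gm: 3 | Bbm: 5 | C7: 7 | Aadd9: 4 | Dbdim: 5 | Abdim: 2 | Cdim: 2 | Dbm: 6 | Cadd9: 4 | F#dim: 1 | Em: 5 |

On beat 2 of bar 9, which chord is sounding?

Aadd9

Beat 2 of bar 9 is beat (9−1)×4 + 2 = 34 overall.
Running totals: Gadd9 ends at 2, F7 ends at 3, G ends at 10, A6 ends at 16, Gm ends at 19, Bbm ends at 24, C7 ends at 31, Aadd9 ends at 35.
Beat 34 falls within Aadd9.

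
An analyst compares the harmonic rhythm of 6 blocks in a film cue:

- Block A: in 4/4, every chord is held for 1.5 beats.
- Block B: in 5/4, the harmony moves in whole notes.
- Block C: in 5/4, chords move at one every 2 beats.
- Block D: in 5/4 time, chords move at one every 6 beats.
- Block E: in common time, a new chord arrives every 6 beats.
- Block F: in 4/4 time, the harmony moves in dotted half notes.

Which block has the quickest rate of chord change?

A: each chord is 1.5 beats in 4/4, so 8/3 per bar.
B: each chord is 4 beats in 5/4, so 1.25 per bar.
C: each chord is 2 beats in 5/4, so 2.5 per bar.
D: each chord is 6 beats in 5/4, so 5/6 per bar.
E: each chord is 6 beats in 4/4, so 2/3 per bar.
F: each chord is 3 beats in 4/4, so 4/3 per bar.
Fastest is A at 8/3 chords/bar.

Block A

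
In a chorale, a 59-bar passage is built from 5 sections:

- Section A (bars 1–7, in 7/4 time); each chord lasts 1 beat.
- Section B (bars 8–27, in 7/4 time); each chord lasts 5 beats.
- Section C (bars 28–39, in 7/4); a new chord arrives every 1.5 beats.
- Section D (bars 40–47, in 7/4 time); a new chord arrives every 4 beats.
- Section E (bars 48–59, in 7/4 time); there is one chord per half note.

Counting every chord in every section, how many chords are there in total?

A: 7·7 = 49 beats, 49/1 = 49 chords.
B: 20·7 = 140 beats, 140/5 = 28 chords.
C: 12·7 = 84 beats, 84/1.5 = 56 chords.
D: 8·7 = 56 beats, 56/4 = 14 chords.
E: 12·7 = 84 beats, 84/2 = 42 chords.
Total: 49 + 28 + 56 + 14 + 42 = 189.

189 chords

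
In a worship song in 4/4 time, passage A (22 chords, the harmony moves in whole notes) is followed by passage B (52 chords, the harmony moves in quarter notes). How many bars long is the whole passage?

A: 22 × 4 = 88 beats = 22 bars.
B: 52 × 1 = 52 beats = 13 bars.
Total: 22 + 13 = 35 bars.

35 bars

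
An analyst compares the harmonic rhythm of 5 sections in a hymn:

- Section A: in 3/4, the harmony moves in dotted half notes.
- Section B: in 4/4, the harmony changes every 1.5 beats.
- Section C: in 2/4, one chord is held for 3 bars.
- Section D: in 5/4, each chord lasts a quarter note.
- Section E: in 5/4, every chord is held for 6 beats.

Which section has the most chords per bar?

Section D

A: 3/3 = 1 chord/bar.
B: 4/1.5 = 8/3 chords/bar.
C: 2/6 = 1/3 chords/bar.
D: 5/1 = 5 chords/bar.
E: 5/6 = 5/6 chords/bar.
Fastest is D at 5 chords/bar.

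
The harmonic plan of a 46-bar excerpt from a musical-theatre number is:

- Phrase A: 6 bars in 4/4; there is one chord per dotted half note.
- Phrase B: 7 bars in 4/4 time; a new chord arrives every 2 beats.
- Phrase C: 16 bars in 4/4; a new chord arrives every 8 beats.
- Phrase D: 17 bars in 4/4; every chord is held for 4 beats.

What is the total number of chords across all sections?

47 chords

A: 6·4 = 24 beats, 24/3 = 8 chords.
B: 7·4 = 28 beats, 28/2 = 14 chords.
C: 16·4 = 64 beats, 64/8 = 8 chords.
D: 17·4 = 68 beats, 68/4 = 17 chords.
Total: 8 + 14 + 8 + 17 = 47.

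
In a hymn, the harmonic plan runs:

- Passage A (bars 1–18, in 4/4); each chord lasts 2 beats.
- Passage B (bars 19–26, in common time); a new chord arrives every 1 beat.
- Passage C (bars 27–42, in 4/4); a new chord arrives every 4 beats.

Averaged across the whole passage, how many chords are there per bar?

A: 18 × 4 = 72 beats ÷ 2 = 36 chords.
B: 8 × 4 = 32 beats ÷ 1 = 32 chords.
C: 16 × 4 = 64 beats ÷ 4 = 16 chords.
Overall: 84 chords over 42 bars → 84/42 = 2 chords per bar.

2 chords per bar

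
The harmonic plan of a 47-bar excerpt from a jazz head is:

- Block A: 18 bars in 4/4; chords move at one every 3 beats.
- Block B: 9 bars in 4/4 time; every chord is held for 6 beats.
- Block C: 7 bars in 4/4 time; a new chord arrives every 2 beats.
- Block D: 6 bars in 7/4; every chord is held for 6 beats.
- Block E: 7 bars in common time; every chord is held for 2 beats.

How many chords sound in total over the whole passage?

A has 72 beats and chords last 3 each, so 24 chords.
B has 36 beats and chords last 6 each, so 6 chords.
C has 28 beats and chords last 2 each, so 14 chords.
D has 42 beats and chords last 6 each, so 7 chords.
E has 28 beats and chords last 2 each, so 14 chords.
Total: 24 + 6 + 14 + 7 + 14 = 65.

65 chords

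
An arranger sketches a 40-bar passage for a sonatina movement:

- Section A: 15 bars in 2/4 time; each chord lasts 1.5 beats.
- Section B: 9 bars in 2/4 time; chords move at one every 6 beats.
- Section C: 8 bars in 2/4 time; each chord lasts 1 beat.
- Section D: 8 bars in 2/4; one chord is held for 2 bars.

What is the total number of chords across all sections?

A: 15·2 = 30 beats, 30/1.5 = 20 chords.
B: 9·2 = 18 beats, 18/6 = 3 chords.
C: 8·2 = 16 beats, 16/1 = 16 chords.
D: 8·2 = 16 beats, 16/4 = 4 chords.
Total: 20 + 3 + 16 + 4 = 43.

43 chords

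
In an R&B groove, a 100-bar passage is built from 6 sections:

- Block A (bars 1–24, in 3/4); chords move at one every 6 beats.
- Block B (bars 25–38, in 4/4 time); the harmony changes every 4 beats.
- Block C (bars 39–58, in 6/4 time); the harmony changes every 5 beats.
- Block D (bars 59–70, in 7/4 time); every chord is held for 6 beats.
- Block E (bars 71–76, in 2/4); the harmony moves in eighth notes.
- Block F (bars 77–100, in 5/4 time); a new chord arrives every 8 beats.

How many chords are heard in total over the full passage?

A: 24 bars × 3 beats = 72 beats; 6 beats/chord → 12 chords.
B: 14 bars × 4 beats = 56 beats; 4 beats/chord → 14 chords.
C: 20 bars × 6 beats = 120 beats; 5 beats/chord → 24 chords.
D: 12 bars × 7 beats = 84 beats; 6 beats/chord → 14 chords.
E: 6 bars × 2 beats = 12 beats; 0.5 beats/chord → 24 chords.
F: 24 bars × 5 beats = 120 beats; 8 beats/chord → 15 chords.
Total: 12 + 14 + 24 + 14 + 24 + 15 = 103.

103 chords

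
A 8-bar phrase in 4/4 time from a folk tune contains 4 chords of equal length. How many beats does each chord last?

8 bars × 4 beats/bar = 32 beats total.
32 beats ÷ 4 chords = 8 beats per chord.

8 beats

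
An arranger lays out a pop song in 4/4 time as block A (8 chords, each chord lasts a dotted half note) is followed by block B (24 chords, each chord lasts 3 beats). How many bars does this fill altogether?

A: 8 × 3 = 24 beats = 6 bars.
B: 24 × 3 = 72 beats = 18 bars.
Total: 6 + 18 = 24 bars.

24 bars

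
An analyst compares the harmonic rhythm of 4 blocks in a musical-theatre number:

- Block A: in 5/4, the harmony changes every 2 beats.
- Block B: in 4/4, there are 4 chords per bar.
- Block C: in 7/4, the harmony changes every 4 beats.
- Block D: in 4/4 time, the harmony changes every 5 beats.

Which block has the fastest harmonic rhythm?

Block B

A: 5/2 = 2.5 chords/bar.
B: 4/1 = 4 chords/bar.
C: 7/4 = 1.75 chords/bar.
D: 4/5 = 0.8 chords/bar.
Fastest is B at 4 chords/bar.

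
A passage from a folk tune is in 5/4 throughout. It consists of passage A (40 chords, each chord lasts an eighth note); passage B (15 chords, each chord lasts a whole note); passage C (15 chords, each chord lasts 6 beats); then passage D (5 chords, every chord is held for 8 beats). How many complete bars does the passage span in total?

42 bars

A: 40 × 0.5 = 20 beats = 4 bars.
B: 15 × 4 = 60 beats = 12 bars.
C: 15 × 6 = 90 beats = 18 bars.
D: 5 × 8 = 40 beats = 8 bars.
Total: 4 + 12 + 18 + 8 = 42 bars.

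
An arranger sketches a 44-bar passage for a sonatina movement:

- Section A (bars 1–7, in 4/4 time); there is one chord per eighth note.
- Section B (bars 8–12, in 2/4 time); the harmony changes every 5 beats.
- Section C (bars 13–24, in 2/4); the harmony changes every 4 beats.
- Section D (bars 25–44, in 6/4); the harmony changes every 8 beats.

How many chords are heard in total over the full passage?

79 chords

A: 7·4 = 28 beats, 28/0.5 = 56 chords.
B: 5·2 = 10 beats, 10/5 = 2 chords.
C: 12·2 = 24 beats, 24/4 = 6 chords.
D: 20·6 = 120 beats, 120/8 = 15 chords.
Total: 56 + 2 + 6 + 15 = 79.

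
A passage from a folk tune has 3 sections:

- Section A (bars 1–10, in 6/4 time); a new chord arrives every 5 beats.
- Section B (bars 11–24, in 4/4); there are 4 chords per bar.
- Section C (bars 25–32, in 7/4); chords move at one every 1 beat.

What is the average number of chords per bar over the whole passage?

A: 10 bars of 6 beats is 60 beats; at 5 beats each that's 12 chords.
B: 14 bars of 4 beats is 56 beats; at 1 beat each that's 56 chords.
C: 8 bars of 7 beats is 56 beats; at 1 beat each that's 56 chords.
Overall: 124 chords over 32 bars → 124/32 = 3.875 chords per bar.

3.875 chords per bar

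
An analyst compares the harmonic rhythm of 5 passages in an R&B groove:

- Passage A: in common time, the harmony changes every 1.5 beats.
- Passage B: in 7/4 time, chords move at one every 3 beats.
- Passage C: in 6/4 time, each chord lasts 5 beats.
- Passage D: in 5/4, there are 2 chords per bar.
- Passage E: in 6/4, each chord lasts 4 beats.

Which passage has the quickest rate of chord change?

A: 4/1.5 = 8/3 chords/bar.
B: 7/3 = 7/3 chords/bar.
C: 6/5 = 1.2 chords/bar.
D: 5/2.5 = 2 chords/bar.
E: 6/4 = 1.5 chords/bar.
Fastest is A at 8/3 chords/bar.

Passage A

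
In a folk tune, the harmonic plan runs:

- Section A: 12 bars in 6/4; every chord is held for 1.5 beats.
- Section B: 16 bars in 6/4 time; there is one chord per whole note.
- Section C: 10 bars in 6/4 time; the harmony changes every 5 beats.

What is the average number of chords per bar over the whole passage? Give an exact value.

A: 12 × 6 = 72 beats ÷ 1.5 = 48 chords.
B: 16 × 6 = 96 beats ÷ 4 = 24 chords.
C: 10 × 6 = 60 beats ÷ 5 = 12 chords.
Overall: 84 chords over 38 bars → 84/38 = 42/19 chords per bar.

42/19 chords per bar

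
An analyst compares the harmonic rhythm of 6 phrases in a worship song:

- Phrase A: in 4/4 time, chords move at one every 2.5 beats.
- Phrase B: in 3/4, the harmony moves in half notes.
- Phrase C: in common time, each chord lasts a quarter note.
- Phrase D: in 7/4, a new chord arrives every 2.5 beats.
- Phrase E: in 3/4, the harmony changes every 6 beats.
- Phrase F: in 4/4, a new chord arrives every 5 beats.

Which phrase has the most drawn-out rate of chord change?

Phrase E

A: 4/2.5 = 1.6 chords/bar.
B: 3/2 = 1.5 chords/bar.
C: 4/1 = 4 chords/bar.
D: 7/2.5 = 2.8 chords/bar.
E: 3/6 = 0.5 chords/bar.
F: 4/5 = 0.8 chords/bar.
Slowest is E at 0.5 chords/bar.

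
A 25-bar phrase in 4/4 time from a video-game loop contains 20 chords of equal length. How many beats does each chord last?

5 beats

25 bars × 4 beats/bar = 100 beats total.
100 beats ÷ 20 chords = 5 beats per chord.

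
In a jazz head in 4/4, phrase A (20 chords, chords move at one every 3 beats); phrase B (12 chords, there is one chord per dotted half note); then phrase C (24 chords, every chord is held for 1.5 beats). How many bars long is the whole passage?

33 bars

A: 20 × 3 = 60 beats = 15 bars.
B: 12 × 3 = 36 beats = 9 bars.
C: 24 × 1.5 = 36 beats = 9 bars.
Total: 15 + 9 + 9 = 33 bars.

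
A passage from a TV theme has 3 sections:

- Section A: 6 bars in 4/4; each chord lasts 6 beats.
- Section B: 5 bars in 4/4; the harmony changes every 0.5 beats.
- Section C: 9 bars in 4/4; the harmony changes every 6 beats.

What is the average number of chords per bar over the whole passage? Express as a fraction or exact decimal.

2.5 chords per bar

A: 6 × 4 = 24 beats ÷ 6 = 4 chords.
B: 5 × 4 = 20 beats ÷ 0.5 = 40 chords.
C: 9 × 4 = 36 beats ÷ 6 = 6 chords.
Overall: 50 chords over 20 bars → 50/20 = 2.5 chords per bar.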